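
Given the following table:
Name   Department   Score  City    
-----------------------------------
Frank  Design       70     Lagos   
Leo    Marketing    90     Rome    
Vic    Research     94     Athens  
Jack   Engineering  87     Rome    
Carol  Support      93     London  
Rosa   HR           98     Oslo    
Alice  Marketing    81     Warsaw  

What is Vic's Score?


Row 3: Vic
Score = 94

ANSWER: 94


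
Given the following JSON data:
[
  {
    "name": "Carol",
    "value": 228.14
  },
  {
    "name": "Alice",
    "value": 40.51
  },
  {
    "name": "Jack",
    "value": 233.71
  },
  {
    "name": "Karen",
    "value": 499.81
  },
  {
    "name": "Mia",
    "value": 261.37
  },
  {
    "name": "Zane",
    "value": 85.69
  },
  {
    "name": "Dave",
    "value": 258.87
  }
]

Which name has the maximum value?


Comparing values:
  Carol: 228.14
  Alice: 40.51
  Jack: 233.71
  Karen: 499.81
  Mia: 261.37
  Zane: 85.69
  Dave: 258.87
Maximum: Karen (499.81)

ANSWER: Karen


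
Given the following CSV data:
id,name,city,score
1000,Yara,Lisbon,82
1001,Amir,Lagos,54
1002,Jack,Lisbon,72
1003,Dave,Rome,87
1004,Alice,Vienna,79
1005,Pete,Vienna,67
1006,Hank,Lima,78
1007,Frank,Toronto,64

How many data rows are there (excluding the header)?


Counting rows (excluding header):
Header: id,name,city,score
Data rows: 8

ANSWER: 8


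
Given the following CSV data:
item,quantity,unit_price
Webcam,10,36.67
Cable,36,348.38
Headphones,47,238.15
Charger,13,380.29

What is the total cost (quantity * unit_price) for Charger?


Row: Charger
quantity = 13
unit_price = 380.29
total = 13 * 380.29 = 4943.77

ANSWER: 4943.77


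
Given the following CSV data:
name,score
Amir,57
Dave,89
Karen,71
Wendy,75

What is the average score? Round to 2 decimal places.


Scores: 57, 89, 71, 75
Sum = 292
Count = 4
Average = 292 / 4 = 73.00

ANSWER: 73.00


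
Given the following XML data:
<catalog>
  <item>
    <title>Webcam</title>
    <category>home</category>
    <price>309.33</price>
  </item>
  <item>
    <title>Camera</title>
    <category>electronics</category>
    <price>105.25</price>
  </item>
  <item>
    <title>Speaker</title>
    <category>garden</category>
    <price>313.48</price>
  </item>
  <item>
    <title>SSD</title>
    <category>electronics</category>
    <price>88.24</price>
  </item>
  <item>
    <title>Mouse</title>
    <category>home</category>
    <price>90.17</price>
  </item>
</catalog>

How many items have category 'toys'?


Scanning <item> elements for <category>toys</category>:
Count: 0

ANSWER: 0


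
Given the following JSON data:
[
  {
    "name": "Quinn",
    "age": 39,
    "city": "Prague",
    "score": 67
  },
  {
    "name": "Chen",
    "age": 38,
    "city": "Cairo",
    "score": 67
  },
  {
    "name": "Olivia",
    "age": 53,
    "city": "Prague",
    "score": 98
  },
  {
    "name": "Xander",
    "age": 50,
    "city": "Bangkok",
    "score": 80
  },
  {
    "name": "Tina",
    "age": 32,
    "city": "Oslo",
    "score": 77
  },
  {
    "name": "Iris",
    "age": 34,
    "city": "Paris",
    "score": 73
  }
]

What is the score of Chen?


Looking up record where name = Chen
Record index: 1
Field 'score' = 67

ANSWER: 67


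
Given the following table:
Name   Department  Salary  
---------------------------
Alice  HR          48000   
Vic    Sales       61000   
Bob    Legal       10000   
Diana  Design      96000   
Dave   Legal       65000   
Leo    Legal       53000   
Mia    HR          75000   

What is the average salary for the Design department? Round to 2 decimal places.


Design department members:
  Diana: 96000
Sum = 96000
Count = 1
Average = 96000 / 1 = 96000.00

ANSWER: 96000.00


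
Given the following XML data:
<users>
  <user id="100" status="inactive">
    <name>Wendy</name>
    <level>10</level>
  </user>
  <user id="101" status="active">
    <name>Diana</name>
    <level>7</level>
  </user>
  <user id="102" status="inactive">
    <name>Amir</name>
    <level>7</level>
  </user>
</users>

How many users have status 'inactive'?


Counting users with status='inactive':
  Wendy (id=100) -> MATCH
  Amir (id=102) -> MATCH
Count: 2

ANSWER: 2


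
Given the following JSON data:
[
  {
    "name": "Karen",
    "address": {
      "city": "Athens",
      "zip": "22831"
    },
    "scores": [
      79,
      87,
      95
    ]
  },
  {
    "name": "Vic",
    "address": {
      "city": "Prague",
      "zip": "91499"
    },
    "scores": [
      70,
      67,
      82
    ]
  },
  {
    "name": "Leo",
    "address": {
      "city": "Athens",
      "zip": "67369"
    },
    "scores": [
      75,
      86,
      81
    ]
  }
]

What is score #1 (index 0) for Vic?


Path: records[1].scores[0]
Value: 70

ANSWER: 70


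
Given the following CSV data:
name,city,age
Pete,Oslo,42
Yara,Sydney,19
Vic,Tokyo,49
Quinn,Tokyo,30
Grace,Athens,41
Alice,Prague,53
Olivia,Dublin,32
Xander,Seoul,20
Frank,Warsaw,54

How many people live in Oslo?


Scanning city column for 'Oslo':
  Row 1: Pete -> MATCH
Total matches: 1

ANSWER: 1


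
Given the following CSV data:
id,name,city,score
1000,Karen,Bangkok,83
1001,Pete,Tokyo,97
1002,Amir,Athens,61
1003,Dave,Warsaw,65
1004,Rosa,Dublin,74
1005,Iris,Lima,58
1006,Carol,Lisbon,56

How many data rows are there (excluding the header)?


Counting rows (excluding header):
Header: id,name,city,score
Data rows: 7

ANSWER: 7


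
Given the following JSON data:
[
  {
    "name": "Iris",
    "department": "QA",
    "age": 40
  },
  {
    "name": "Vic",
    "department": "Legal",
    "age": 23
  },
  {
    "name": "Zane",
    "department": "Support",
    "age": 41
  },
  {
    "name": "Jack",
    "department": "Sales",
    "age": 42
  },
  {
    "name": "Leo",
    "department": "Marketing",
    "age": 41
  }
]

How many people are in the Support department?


Scanning records for department = Support
  Record 2: Zane
Count: 1

ANSWER: 1


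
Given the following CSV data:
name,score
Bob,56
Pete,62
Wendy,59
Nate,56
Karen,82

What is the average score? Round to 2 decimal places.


Scores: 56, 62, 59, 56, 82
Sum = 315
Count = 5
Average = 315 / 5 = 63.00

ANSWER: 63.00


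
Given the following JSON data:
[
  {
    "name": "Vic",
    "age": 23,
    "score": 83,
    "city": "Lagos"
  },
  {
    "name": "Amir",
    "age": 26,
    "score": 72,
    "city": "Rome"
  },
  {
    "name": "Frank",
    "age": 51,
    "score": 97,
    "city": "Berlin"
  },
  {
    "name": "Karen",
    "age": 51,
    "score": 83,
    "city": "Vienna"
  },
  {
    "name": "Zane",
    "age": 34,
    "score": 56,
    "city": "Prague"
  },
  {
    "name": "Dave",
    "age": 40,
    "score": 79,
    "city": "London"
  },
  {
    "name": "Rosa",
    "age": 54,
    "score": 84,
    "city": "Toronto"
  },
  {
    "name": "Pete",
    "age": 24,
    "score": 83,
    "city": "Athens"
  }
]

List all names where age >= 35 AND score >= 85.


Checking both conditions:
  Vic (age=23, score=83) -> no
  Amir (age=26, score=72) -> no
  Frank (age=51, score=97) -> YES
  Karen (age=51, score=83) -> no
  Zane (age=34, score=56) -> no
  Dave (age=40, score=79) -> no
  Rosa (age=54, score=84) -> no
  Pete (age=24, score=83) -> no


ANSWER: Frank


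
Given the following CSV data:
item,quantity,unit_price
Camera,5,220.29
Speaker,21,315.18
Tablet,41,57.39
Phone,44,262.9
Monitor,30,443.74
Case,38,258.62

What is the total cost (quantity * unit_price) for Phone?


Row: Phone
quantity = 44
unit_price = 262.9
total = 44 * 262.9 = 11567.6

ANSWER: 11567.6


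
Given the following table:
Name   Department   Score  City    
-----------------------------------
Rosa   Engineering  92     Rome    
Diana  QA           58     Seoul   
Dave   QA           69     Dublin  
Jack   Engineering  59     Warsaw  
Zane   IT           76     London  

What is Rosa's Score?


Row 1: Rosa
Score = 92

ANSWER: 92


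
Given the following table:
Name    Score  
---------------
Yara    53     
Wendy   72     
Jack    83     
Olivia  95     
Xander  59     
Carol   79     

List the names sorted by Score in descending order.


Sorting by Score (descending):
  Olivia: 95
  Jack: 83
  Carol: 79
  Wendy: 72
  Xander: 59
  Yara: 53


ANSWER: Olivia, Jack, Carol, Wendy, Xander, Yara


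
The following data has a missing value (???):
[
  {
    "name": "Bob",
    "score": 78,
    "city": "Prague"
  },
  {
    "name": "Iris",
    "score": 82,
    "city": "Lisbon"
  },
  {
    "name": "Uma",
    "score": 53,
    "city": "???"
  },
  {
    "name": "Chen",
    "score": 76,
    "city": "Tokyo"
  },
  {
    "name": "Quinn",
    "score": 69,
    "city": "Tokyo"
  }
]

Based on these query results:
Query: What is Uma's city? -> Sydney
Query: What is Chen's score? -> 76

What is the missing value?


The missing value is Uma's city
From query: Uma's city = Sydney

ANSWER: Sydney


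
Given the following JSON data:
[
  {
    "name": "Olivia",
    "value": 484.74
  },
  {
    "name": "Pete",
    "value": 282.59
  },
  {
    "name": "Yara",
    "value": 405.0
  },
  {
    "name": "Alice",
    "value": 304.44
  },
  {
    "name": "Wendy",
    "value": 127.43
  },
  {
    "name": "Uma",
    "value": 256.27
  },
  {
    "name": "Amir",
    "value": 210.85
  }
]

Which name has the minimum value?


Comparing values:
  Olivia: 484.74
  Pete: 282.59
  Yara: 405.0
  Alice: 304.44
  Wendy: 127.43
  Uma: 256.27
  Amir: 210.85
Minimum: Wendy (127.43)

ANSWER: Wendy


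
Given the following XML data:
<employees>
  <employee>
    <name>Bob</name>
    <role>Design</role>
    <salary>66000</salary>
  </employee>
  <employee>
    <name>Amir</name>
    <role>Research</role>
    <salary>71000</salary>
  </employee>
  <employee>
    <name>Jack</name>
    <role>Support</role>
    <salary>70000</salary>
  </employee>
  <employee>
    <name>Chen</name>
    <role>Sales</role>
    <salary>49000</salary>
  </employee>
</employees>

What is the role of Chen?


Searching for <employee> with <name>Chen</name>
Found at position 4
<role>Sales</role>

ANSWER: Sales


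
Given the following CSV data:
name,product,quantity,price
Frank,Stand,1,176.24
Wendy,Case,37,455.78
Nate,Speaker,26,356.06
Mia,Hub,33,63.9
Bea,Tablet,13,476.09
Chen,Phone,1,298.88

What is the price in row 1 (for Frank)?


Row 1: Frank
Column 'price' = 176.24

ANSWER: 176.24


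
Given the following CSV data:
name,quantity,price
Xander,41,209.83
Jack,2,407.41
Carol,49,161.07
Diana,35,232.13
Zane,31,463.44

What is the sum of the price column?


Values in 'price' column:
  Row 1: 209.83
  Row 2: 407.41
  Row 3: 161.07
  Row 4: 232.13
  Row 5: 463.44
Sum = 209.83 + 407.41 + 161.07 + 232.13 + 463.44 = 1473.88

ANSWER: 1473.88


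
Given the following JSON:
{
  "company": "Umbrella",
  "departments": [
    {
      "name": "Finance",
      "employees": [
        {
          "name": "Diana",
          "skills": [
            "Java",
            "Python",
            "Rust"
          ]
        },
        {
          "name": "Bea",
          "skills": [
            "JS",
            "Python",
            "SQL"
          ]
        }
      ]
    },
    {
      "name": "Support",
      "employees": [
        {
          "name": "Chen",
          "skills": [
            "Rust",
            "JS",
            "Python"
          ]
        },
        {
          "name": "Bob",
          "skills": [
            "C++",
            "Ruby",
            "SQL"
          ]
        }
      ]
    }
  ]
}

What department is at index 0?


Path: departments[0].name
Value: Finance

ANSWER: Finance


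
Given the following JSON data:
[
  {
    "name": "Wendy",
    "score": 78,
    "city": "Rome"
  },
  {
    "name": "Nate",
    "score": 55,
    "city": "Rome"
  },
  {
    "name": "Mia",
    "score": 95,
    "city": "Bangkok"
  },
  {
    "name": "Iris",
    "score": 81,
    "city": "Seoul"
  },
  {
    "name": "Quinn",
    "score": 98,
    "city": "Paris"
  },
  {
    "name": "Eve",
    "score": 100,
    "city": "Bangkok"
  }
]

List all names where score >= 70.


Filtering records where score >= 70:
  Wendy (score=78) -> YES
  Nate (score=55) -> no
  Mia (score=95) -> YES
  Iris (score=81) -> YES
  Quinn (score=98) -> YES
  Eve (score=100) -> YES


ANSWER: Wendy, Mia, Iris, Quinn, Eve


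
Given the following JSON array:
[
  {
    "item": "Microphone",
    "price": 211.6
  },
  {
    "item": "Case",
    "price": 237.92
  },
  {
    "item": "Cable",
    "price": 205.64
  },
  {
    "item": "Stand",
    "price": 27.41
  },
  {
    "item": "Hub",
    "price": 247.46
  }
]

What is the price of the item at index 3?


Array index 3 -> Stand
price = 27.41

ANSWER: 27.41


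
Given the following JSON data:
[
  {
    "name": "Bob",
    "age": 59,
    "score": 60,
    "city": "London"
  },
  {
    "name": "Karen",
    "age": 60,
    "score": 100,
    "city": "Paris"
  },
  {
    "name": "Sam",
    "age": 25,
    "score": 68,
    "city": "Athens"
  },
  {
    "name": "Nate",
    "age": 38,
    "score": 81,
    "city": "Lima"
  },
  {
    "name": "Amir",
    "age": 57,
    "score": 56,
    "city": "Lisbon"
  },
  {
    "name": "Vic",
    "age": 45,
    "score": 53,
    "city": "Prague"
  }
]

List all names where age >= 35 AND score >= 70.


Checking both conditions:
  Bob (age=59, score=60) -> no
  Karen (age=60, score=100) -> YES
  Sam (age=25, score=68) -> no
  Nate (age=38, score=81) -> YES
  Amir (age=57, score=56) -> no
  Vic (age=45, score=53) -> no


ANSWER: Karen, Nate


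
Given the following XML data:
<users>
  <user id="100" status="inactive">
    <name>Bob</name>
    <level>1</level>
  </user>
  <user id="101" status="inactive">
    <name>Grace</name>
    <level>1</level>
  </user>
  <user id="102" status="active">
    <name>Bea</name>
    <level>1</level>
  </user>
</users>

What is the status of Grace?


Finding user with name = Grace
user id="101" status="inactive"

ANSWER: inactive


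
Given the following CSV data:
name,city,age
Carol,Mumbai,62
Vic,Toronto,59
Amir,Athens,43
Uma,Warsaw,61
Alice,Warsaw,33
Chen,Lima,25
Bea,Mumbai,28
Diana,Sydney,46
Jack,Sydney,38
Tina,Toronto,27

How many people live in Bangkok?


Scanning city column for 'Bangkok':
Total matches: 0

ANSWER: 0


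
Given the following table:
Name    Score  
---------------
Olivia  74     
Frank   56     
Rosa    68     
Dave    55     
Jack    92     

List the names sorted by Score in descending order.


Sorting by Score (descending):
  Jack: 92
  Olivia: 74
  Rosa: 68
  Frank: 56
  Dave: 55


ANSWER: Jack, Olivia, Rosa, Frank, Dave


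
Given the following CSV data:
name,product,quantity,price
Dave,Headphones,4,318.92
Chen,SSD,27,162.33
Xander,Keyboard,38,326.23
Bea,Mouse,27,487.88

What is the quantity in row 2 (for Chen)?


Row 2: Chen
Column 'quantity' = 27

ANSWER: 27


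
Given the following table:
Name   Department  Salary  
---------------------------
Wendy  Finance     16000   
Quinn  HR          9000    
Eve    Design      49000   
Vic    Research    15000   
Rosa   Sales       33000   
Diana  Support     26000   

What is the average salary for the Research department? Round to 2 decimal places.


Research department members:
  Vic: 15000
Sum = 15000
Count = 1
Average = 15000 / 1 = 15000.00

ANSWER: 15000.00


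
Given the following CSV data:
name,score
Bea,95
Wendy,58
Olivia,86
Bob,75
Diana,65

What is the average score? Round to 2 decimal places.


Scores: 95, 58, 86, 75, 65
Sum = 379
Count = 5
Average = 379 / 5 = 75.80

ANSWER: 75.80


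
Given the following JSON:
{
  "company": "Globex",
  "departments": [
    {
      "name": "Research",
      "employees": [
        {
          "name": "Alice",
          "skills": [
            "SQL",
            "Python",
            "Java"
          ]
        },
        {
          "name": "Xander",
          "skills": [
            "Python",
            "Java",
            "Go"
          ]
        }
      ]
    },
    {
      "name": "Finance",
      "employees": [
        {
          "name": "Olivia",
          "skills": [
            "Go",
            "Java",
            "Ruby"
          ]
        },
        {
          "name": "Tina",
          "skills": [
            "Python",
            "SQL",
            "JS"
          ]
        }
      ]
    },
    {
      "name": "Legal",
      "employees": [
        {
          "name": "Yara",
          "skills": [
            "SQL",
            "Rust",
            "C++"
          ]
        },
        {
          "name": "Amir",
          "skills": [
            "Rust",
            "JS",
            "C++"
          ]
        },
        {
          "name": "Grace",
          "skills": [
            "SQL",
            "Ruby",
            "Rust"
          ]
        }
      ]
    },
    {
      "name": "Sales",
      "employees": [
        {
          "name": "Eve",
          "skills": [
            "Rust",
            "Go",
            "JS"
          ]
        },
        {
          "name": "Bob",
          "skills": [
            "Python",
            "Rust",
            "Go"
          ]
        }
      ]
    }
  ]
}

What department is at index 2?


Path: departments[2].name
Value: Legal

ANSWER: Legal


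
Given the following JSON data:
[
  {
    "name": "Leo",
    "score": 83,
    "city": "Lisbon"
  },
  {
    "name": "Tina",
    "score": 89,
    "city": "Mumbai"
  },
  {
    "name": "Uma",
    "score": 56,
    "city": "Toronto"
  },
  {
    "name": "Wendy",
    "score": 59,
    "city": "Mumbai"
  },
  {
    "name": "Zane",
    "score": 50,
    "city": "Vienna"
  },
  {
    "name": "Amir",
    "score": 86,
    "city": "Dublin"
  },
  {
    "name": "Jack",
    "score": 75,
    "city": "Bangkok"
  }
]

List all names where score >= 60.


Filtering records where score >= 60:
  Leo (score=83) -> YES
  Tina (score=89) -> YES
  Uma (score=56) -> no
  Wendy (score=59) -> no
  Zane (score=50) -> no
  Amir (score=86) -> YES
  Jack (score=75) -> YES


ANSWER: Leo, Tina, Amir, Jack


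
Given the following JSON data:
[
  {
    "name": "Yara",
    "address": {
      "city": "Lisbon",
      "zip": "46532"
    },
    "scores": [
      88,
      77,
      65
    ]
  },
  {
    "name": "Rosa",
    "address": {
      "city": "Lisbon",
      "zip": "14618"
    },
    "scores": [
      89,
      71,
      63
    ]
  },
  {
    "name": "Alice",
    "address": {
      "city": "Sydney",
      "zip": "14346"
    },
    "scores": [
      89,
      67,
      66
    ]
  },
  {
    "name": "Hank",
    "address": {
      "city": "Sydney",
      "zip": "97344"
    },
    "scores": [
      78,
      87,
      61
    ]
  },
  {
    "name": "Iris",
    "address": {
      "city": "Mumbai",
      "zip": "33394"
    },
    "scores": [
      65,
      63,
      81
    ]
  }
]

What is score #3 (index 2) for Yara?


Path: records[0].scores[2]
Value: 65

ANSWER: 65


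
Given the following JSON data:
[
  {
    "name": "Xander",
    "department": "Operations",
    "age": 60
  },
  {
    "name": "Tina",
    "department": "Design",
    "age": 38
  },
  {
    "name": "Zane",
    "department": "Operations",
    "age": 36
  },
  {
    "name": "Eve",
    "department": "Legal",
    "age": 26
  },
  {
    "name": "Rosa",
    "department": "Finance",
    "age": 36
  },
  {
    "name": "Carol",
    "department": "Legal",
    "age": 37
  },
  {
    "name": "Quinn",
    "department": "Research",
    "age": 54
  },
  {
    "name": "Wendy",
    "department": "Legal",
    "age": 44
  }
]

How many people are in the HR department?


Scanning records for department = HR
  No matches found
Count: 0

ANSWER: 0


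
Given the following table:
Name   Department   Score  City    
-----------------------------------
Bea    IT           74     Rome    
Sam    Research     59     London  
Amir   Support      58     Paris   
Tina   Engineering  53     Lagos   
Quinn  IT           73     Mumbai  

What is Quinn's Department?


Row 5: Quinn
Department = IT

ANSWER: IT


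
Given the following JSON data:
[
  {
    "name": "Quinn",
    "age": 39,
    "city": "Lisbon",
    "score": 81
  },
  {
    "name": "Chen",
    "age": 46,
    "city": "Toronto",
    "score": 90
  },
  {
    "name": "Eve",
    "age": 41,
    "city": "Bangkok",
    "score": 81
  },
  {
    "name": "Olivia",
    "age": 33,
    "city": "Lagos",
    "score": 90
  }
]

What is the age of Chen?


Looking up record where name = Chen
Record index: 1
Field 'age' = 46

ANSWER: 46


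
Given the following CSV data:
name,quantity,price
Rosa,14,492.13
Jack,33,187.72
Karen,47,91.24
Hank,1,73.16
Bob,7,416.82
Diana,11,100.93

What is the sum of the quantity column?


Values in 'quantity' column:
  Row 1: 14
  Row 2: 33
  Row 3: 47
  Row 4: 1
  Row 5: 7
  Row 6: 11
Sum = 14 + 33 + 47 + 1 + 7 + 11 = 113

ANSWER: 113


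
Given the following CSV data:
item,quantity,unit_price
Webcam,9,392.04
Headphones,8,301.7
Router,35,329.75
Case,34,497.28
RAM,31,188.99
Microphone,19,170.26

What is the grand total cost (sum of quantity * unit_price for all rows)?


Computing row totals:
  Webcam: 9 * 392.04 = 3528.36
  Headphones: 8 * 301.7 = 2413.6
  Router: 35 * 329.75 = 11541.25
  Case: 34 * 497.28 = 16907.52
  RAM: 31 * 188.99 = 5858.69
  Microphone: 19 * 170.26 = 3234.94
Grand total = 3528.36 + 2413.6 + 11541.25 + 16907.52 + 5858.69 + 3234.94 = 43484.36

ANSWER: 43484.36


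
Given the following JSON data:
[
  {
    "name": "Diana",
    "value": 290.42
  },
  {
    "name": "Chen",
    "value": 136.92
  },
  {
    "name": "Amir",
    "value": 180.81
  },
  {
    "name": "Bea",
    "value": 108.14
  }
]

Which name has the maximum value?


Comparing values:
  Diana: 290.42
  Chen: 136.92
  Amir: 180.81
  Bea: 108.14
Maximum: Diana (290.42)

ANSWER: Diana


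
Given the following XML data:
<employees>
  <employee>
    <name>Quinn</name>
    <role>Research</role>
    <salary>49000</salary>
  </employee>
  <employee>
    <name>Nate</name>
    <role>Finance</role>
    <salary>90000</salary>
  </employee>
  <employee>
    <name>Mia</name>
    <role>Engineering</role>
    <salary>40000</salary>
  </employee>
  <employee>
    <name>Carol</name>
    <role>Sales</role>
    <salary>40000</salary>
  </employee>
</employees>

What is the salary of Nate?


Searching for <employee> with <name>Nate</name>
Found at position 2
<salary>90000</salary>

ANSWER: 90000


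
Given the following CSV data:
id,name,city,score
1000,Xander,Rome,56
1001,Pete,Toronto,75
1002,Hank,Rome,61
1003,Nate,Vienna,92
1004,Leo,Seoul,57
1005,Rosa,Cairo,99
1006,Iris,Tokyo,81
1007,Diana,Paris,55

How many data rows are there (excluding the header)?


Counting rows (excluding header):
Header: id,name,city,score
Data rows: 8

ANSWER: 8


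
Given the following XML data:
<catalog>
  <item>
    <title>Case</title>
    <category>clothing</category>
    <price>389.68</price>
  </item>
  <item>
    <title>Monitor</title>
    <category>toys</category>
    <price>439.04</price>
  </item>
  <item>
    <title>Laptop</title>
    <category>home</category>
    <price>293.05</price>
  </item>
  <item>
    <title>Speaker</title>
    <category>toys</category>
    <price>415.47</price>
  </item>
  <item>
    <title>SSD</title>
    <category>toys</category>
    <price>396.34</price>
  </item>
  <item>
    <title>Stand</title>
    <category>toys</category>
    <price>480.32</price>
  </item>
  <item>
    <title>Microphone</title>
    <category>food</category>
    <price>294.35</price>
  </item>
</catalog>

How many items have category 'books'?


Scanning <item> elements for <category>books</category>:
Count: 0

ANSWER: 0


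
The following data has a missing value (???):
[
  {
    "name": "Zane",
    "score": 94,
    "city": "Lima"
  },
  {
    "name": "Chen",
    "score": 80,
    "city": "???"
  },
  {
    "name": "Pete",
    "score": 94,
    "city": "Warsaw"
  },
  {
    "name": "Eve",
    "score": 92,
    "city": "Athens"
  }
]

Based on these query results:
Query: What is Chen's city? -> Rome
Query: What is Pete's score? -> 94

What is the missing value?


The missing value is Chen's city
From query: Chen's city = Rome

ANSWER: Rome


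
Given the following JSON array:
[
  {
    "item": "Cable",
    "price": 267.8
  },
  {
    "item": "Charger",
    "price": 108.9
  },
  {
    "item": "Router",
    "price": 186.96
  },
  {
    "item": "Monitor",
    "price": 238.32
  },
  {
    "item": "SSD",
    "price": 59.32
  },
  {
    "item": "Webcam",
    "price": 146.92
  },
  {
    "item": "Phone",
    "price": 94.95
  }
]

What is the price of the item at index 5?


Array index 5 -> Webcam
price = 146.92

ANSWER: 146.92


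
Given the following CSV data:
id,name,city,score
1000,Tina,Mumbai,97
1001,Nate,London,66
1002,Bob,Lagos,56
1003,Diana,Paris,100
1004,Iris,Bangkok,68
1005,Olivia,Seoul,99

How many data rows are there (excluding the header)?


Counting rows (excluding header):
Header: id,name,city,score
Data rows: 6

ANSWER: 6


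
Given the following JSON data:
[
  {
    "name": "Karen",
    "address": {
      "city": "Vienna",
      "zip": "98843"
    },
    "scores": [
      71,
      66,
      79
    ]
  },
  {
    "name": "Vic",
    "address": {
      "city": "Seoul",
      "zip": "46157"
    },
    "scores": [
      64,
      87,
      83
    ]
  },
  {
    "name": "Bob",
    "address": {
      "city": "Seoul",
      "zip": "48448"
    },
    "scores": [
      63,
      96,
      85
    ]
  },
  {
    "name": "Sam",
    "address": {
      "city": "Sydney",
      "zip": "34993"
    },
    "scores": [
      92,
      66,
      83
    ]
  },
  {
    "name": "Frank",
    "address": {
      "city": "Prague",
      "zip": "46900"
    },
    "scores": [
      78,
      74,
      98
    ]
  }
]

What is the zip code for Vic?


Path: records[1].address.zip
Value: 46157

ANSWER: 46157


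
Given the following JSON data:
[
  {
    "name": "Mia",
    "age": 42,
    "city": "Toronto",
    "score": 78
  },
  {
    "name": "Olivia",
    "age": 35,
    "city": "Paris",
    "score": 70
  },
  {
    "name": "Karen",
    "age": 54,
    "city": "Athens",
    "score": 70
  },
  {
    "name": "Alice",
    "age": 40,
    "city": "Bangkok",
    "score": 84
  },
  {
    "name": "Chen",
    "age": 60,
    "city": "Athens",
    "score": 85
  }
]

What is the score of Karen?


Looking up record where name = Karen
Record index: 2
Field 'score' = 70

ANSWER: 70


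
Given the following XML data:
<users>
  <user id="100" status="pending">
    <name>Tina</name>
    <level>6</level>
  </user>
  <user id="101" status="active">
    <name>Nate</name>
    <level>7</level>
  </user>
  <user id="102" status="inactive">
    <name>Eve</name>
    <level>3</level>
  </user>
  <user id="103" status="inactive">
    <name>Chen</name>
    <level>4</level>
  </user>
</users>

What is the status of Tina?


Finding user with name = Tina
user id="100" status="pending"

ANSWER: pending


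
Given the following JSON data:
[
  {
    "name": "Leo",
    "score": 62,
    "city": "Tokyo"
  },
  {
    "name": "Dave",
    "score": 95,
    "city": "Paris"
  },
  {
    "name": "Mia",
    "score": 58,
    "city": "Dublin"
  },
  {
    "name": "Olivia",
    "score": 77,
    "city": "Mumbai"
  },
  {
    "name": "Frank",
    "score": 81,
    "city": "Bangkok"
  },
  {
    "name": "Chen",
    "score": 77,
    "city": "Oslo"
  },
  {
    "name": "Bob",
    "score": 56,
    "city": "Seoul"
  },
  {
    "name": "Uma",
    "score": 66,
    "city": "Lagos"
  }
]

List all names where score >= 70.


Filtering records where score >= 70:
  Leo (score=62) -> no
  Dave (score=95) -> YES
  Mia (score=58) -> no
  Olivia (score=77) -> YES
  Frank (score=81) -> YES
  Chen (score=77) -> YES
  Bob (score=56) -> no
  Uma (score=66) -> no


ANSWER: Dave, Olivia, Frank, Chen


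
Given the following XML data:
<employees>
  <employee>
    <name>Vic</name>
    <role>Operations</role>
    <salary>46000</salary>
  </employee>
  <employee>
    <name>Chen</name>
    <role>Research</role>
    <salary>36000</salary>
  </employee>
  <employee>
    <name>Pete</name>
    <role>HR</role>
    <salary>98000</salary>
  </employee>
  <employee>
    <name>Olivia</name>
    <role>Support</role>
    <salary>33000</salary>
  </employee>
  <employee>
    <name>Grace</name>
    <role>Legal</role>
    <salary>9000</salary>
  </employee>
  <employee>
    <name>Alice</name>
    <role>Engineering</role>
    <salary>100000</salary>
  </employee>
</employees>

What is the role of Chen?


Searching for <employee> with <name>Chen</name>
Found at position 2
<role>Research</role>

ANSWER: Research


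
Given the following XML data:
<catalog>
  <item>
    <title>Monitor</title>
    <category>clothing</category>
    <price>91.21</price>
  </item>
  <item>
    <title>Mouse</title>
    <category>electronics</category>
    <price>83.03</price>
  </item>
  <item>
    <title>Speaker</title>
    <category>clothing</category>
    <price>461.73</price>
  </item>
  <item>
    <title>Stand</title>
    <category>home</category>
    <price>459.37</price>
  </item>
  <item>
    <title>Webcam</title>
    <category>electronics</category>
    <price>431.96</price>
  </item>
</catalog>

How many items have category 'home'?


Scanning <item> elements for <category>home</category>:
  Item 4: Stand -> MATCH
Count: 1

ANSWER: 1


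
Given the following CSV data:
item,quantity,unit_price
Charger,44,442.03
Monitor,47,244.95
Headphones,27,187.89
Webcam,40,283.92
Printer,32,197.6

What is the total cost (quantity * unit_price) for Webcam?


Row: Webcam
quantity = 40
unit_price = 283.92
total = 40 * 283.92 = 11356.8

ANSWER: 11356.8


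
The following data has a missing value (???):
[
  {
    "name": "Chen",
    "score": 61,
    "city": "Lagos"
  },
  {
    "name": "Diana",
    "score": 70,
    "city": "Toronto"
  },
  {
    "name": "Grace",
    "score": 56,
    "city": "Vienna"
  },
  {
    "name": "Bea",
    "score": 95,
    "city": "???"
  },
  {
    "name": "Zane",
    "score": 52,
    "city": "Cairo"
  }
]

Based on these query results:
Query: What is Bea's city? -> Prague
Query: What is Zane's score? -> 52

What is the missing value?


The missing value is Bea's city
From query: Bea's city = Prague

ANSWER: Prague


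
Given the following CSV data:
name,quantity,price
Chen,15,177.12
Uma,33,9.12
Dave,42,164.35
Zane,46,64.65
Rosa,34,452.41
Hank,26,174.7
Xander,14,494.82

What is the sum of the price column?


Values in 'price' column:
  Row 1: 177.12
  Row 2: 9.12
  Row 3: 164.35
  Row 4: 64.65
  Row 5: 452.41
  Row 6: 174.7
  Row 7: 494.82
Sum = 177.12 + 9.12 + 164.35 + 64.65 + 452.41 + 174.7 + 494.82 = 1537.17

ANSWER: 1537.17


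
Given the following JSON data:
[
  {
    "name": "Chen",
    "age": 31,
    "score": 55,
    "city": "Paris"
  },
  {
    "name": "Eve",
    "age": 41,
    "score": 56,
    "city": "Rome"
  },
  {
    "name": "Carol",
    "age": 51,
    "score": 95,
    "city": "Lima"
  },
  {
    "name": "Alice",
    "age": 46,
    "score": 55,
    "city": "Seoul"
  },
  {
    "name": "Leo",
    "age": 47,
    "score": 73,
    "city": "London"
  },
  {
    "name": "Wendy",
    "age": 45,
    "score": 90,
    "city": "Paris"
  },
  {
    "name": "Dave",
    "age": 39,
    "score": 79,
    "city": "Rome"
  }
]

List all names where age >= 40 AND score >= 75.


Checking both conditions:
  Chen (age=31, score=55) -> no
  Eve (age=41, score=56) -> no
  Carol (age=51, score=95) -> YES
  Alice (age=46, score=55) -> no
  Leo (age=47, score=73) -> no
  Wendy (age=45, score=90) -> YES
  Dave (age=39, score=79) -> no


ANSWER: Carol, Wendy


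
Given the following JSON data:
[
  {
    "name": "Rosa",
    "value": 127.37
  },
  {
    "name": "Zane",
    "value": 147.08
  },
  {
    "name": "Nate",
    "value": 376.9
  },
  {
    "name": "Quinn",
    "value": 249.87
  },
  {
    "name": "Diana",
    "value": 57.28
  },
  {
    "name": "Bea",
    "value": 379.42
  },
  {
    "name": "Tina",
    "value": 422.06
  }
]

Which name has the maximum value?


Comparing values:
  Rosa: 127.37
  Zane: 147.08
  Nate: 376.9
  Quinn: 249.87
  Diana: 57.28
  Bea: 379.42
  Tina: 422.06
Maximum: Tina (422.06)

ANSWER: Tina


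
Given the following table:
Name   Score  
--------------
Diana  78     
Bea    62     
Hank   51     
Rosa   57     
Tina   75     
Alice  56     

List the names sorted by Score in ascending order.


Sorting by Score (ascending):
  Hank: 51
  Alice: 56
  Rosa: 57
  Bea: 62
  Tina: 75
  Diana: 78


ANSWER: Hank, Alice, Rosa, Bea, Tina, Diana


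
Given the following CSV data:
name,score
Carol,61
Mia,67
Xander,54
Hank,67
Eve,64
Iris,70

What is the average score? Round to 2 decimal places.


Scores: 61, 67, 54, 67, 64, 70
Sum = 383
Count = 6
Average = 383 / 6 = 63.83

ANSWER: 63.83


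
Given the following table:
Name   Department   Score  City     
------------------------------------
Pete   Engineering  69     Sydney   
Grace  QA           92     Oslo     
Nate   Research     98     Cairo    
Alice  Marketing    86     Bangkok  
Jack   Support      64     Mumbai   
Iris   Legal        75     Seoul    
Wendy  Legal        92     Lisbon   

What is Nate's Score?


Row 3: Nate
Score = 98

ANSWER: 98


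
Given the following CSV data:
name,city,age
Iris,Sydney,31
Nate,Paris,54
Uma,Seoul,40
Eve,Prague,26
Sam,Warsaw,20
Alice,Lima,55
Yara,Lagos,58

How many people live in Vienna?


Scanning city column for 'Vienna':
Total matches: 0

ANSWER: 0


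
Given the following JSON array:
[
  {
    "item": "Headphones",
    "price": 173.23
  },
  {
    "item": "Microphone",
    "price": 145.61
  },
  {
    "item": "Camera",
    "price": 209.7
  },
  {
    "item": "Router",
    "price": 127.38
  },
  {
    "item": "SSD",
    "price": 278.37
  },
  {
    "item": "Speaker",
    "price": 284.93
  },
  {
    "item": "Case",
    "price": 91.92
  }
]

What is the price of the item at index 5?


Array index 5 -> Speaker
price = 284.93

ANSWER: 284.93


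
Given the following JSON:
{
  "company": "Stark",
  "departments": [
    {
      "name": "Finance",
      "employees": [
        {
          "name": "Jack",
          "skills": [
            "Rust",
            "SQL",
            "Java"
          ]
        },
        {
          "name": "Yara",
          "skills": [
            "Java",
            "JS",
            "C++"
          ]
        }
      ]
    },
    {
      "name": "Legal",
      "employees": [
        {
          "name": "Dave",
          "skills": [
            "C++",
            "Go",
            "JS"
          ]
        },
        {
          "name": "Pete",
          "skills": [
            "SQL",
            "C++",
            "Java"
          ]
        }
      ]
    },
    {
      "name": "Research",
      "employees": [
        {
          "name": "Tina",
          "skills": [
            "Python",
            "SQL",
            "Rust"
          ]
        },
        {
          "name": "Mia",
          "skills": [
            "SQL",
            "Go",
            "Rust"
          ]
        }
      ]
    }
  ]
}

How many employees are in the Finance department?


Path: departments[0].employees
Count: 2

ANSWER: 2


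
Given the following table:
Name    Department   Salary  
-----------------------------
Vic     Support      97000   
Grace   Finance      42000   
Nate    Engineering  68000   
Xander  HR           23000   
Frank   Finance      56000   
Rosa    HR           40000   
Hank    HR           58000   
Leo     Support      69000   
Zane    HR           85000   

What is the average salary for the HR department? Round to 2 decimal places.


HR department members:
  Xander: 23000
  Rosa: 40000
  Hank: 58000
  Zane: 85000
Sum = 206000
Count = 4
Average = 206000 / 4 = 51500.00

ANSWER: 51500.00


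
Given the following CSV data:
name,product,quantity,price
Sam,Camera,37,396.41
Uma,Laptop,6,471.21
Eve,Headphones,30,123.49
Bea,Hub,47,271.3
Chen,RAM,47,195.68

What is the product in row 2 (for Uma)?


Row 2: Uma
Column 'product' = Laptop

ANSWER: Laptop


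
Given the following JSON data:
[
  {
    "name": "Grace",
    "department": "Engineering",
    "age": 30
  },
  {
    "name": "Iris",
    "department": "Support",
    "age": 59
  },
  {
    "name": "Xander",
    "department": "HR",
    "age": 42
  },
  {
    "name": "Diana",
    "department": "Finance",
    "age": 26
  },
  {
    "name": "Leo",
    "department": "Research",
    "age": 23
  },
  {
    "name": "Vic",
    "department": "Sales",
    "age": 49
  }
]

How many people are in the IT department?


Scanning records for department = IT
  No matches found
Count: 0

ANSWER: 0


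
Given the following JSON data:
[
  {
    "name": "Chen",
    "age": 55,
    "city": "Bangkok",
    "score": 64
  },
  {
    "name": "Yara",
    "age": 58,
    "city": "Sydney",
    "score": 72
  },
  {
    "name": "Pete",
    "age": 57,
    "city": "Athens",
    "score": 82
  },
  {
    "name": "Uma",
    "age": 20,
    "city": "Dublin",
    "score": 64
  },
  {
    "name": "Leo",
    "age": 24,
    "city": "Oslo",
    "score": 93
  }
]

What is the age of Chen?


Looking up record where name = Chen
Record index: 0
Field 'age' = 55

ANSWER: 55


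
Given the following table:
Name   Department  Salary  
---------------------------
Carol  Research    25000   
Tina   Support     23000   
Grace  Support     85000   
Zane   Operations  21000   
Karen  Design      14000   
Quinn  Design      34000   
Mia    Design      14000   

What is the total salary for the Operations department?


Operations department members:
  Zane: 21000
Total = 21000 = 21000

ANSWER: 21000


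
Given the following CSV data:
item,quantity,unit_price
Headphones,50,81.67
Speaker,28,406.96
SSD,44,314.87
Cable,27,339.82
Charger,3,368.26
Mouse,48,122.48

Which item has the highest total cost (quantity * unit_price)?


Computing row totals:
  Headphones: 4083.5
  Speaker: 11394.88
  SSD: 13854.28
  Cable: 9175.14
  Charger: 1104.78
  Mouse: 5879.04
Maximum: SSD (13854.28)

ANSWER: SSD


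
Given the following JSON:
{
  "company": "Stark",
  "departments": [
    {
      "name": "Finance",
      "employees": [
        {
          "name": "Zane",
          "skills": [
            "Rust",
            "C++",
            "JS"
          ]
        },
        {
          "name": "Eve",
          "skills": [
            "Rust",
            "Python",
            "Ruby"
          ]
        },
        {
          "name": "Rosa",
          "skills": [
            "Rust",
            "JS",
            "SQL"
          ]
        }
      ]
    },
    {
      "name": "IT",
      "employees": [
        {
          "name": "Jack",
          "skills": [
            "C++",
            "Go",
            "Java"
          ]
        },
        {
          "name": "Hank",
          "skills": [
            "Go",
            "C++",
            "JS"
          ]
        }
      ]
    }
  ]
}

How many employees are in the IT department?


Path: departments[1].employees
Count: 2

ANSWER: 2


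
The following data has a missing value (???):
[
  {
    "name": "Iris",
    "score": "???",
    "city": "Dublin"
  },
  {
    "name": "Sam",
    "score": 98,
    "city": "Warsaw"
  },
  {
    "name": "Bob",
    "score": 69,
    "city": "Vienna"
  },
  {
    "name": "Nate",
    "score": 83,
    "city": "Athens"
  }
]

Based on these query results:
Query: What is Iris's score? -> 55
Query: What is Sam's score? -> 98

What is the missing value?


The missing value is Iris's score
From query: Iris's score = 55

ANSWER: 55


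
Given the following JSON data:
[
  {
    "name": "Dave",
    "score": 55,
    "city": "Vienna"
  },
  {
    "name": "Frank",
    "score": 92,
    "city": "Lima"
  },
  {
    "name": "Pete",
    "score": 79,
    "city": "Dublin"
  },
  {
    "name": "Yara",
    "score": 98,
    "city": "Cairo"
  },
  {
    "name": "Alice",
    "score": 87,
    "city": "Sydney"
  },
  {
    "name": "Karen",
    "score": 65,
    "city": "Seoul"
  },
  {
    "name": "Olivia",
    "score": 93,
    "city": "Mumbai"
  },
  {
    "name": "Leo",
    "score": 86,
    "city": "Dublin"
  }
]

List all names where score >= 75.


Filtering records where score >= 75:
  Dave (score=55) -> no
  Frank (score=92) -> YES
  Pete (score=79) -> YES
  Yara (score=98) -> YES
  Alice (score=87) -> YES
  Karen (score=65) -> no
  Olivia (score=93) -> YES
  Leo (score=86) -> YES


ANSWER: Frank, Pete, Yara, Alice, Olivia, Leo
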